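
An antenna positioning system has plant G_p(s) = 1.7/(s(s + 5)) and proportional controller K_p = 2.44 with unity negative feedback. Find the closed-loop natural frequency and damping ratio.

ω_n = 2.04 rad/s, ζ = 1.23

The closed-loop denominator is s(s+5) + 2.44·1.7 = s² + 5s + 4.148.
So ω_n² = 4.148 ⇒ ω_n = 2.037 rad/s, and ζ = 5/(2ω_n) = 1.23.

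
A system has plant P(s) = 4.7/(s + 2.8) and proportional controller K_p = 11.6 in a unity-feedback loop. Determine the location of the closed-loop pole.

Closed-loop transfer function: T(s) = K_p·P(s)/(1 + K_p·P(s)) = 54.52/(s + 2.8 + 54.52) = 54.52/(s + 57.32).
The closed-loop pole is at s = −57.32.

s = -57.32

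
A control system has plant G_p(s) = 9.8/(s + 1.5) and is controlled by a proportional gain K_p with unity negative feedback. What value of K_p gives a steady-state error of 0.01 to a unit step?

K_p = 15.2

For a type-0 loop with proportional control, e_ss = 1/(1 + K_p·G_p(0)).
G_p(0) = 6.533. Require 1/(1 + K_p·6.533) = 0.01, so 1 + 6.533·K_p = 100.
K_p = (100 − 1)/6.533 = 15.2.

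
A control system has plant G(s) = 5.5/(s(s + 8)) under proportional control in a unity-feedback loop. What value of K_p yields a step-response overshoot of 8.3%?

From %OS = 100·exp(−πζ/√(1−ζ²)) = 8.3%, ζ = −ln(0.083)/√(π²+ln²(0.083)) = 0.621.
Characteristic equation s² + 8s + 5.5K_p = 0 gives ζ = 8/(2√(5.5K_p)).
Setting ζ = 0.621: √(5.5K_p) = 8/(2·0.621) = 6.441, so K_p = 41.49/5.5 = 7.54.

K_p = 7.54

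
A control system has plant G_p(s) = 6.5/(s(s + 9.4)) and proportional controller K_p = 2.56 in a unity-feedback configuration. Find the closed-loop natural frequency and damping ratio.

ω_n = 4.08 rad/s, ζ = 1.15

1 + K_p·G_p(s) = 0 gives s² + 9.4s + 16.64 = 0.
So ω_n² = 16.64 ⇒ ω_n = 4.079 rad/s, and ζ = 9.4/(2ω_n) = 1.15.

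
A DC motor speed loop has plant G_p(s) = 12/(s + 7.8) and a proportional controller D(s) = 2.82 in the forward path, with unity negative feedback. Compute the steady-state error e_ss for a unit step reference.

The loop is type 0. Static position error constant K_pos = D(0)·G_p(0) = 2.82·1.538 = 4.338.
Steady-state error to a unit step: e_ss = 1/(1+K_pos) = 1/5.338 = 0.187.

0.187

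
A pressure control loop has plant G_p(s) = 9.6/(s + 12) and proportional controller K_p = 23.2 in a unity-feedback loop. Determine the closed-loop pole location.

Closed-loop transfer function: T(s) = K_p·G_p(s)/(1 + K_p·G_p(s)) = 222.7/(s + 12 + 222.7) = 222.7/(s + 234.7).
The closed-loop pole is at s = −234.7.

s = -234.7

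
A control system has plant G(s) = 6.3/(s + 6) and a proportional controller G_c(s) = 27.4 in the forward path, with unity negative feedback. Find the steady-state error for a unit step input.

The loop is type 0. Static position error constant K_pos = G_c(0)·G(0) = 27.4·1.05 = 28.77.
Steady-state error to a unit step: e_ss = 1/(1+K_pos) = 1/29.77 = 0.0336.

0.0336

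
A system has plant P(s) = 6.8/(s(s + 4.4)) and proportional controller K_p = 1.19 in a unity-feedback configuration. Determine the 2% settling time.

T_s ≈ 1.82 s

The closed-loop denominator s² + 4.4s + 8.092 gives ω_n = √8.092 = 2.845 and ζ = 4.4/(2ω_n) = 0.7734.
2% settling time T_s ≈ 4/(ζω_n) = 4/2.2 = 1.82 s.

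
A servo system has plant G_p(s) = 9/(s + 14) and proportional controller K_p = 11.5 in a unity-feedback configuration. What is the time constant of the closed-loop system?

τ = 0.00851 s

Closed-loop transfer function: T(s) = K_p·G_p(s)/(1 + K_p·G_p(s)) = 103.5/(s + 14 + 103.5) = 103.5/(s + 117.5).
Time constant τ = 1/117.5 = 0.00851 s.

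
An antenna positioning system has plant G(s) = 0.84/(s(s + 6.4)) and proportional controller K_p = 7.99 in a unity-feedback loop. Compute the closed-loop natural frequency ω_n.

ω_n = 2.59 rad/s

1 + K_p·G(s) = 0 gives s² + 6.4s + 6.712 = 0.
Matching s² + 2ζω_n s + ω_n²: ω_n = √6.712 = 2.591 rad/s and 2ζω_n = 6.4, so ζ = 6.4/(2·2.591) = 1.24.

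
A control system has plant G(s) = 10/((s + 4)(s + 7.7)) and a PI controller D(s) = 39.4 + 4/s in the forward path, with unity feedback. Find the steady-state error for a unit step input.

The open loop D(s)G(s) has a pole at the origin (type 1), so the static position error constant is infinite and e_ss = 1/(1+∞) = 0.

0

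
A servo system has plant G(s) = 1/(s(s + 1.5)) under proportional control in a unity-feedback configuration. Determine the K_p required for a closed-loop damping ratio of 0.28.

Closed-loop characteristic equation: s² + 1.5s + K_p·1 = 0.
So ω_n = √(1K_p) and 2ζω_n = 1.5, giving ζ = 1.5/(2√(1K_p)).
Setting ζ = 0.28: √(1K_p) = 1.5/(2·0.28) = 2.679, so K_p = 7.175/1 = 7.17.

K_p = 7.17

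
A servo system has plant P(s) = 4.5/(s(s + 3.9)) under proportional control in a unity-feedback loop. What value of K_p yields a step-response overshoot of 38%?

K_p = 9.75

From %OS = 100·exp(−πζ/√(1−ζ²)) = 38%, ζ = −ln(0.38)/√(π²+ln²(0.38)) = 0.2943.
Characteristic equation s² + 3.9s + 4.5K_p = 0 gives ζ = 3.9/(2√(4.5K_p)).
Setting ζ = 0.2943: √(4.5K_p) = 3.9/(2·0.2943) = 6.625, so K_p = 43.89/4.5 = 9.75.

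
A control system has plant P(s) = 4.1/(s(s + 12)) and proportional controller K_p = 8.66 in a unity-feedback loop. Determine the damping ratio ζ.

With unity feedback the closed-loop characteristic equation is s² + 12s + 8.66·4.1 = s² + 12s + 35.51 = 0.
So ω_n² = 35.51 ⇒ ω_n = 5.959 rad/s, and ζ = 12/(2ω_n) = 1.01.

ζ = 1.01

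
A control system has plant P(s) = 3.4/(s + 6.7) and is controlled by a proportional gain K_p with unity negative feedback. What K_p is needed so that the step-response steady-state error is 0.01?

Steady-state error for a unit step on this type-0 loop is 1/(1 + K_p·P(0)).
P(0) = 0.5075. Require 1/(1 + K_p·0.5075) = 0.01, so 1 + 0.5075·K_p = 100.
K_p = (100 − 1)/0.5075 = 195.

K_p = 195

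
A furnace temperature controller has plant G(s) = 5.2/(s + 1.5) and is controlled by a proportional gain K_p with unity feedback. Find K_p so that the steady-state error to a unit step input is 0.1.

K_p = 2.6

The loop is type 0, so e_ss(step) = 1/(1 + K_pos) with K_pos = K_p·G(0).
G(0) = 3.467. Require 1/(1 + K_p·3.467) = 0.1, so 1 + 3.467·K_p = 10.
K_p = (10 − 1)/3.467 = 2.6.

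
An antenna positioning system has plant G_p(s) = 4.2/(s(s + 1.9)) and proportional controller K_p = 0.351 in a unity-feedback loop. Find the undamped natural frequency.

With unity feedback the closed-loop characteristic equation is s² + 1.9s + 0.351·4.2 = s² + 1.9s + 1.474 = 0.
Matching s² + 2ζω_n s + ω_n²: ω_n = √1.474 = 1.214 rad/s and 2ζω_n = 1.9, so ζ = 1.9/(2·1.214) = 0.782.

ω_n = 1.21 rad/s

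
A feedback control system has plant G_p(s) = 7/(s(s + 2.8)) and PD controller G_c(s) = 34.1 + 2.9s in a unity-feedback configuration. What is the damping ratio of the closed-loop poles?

Forward path: (34.1 + 2.9s)·7/(s(s+2.8)). The closed-loop characteristic equation is s² + (2.8 + 7·2.9)s + 7·34.1 = 0.
That is s² + 23.1s + 238.7 = 0, so ω_n = 15.45 rad/s and ζ = 23.1/(2·15.45) = 0.7476.

ζ = 0.748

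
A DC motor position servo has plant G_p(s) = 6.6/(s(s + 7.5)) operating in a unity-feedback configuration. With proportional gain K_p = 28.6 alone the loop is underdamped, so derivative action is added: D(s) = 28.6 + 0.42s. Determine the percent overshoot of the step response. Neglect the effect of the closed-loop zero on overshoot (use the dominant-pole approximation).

Forward path: (28.6 + 0.42s)·6.6/(s(s+7.5)). The closed-loop characteristic equation is s² + (7.5 + 6.6·0.42)s + 6.6·28.6 = 0.
That is s² + 10.27s + 188.8 = 0, so ω_n = 13.74 rad/s and ζ = 10.27/(2·13.74) = 0.3738.
%OS = 100·exp(−πζ/√(1−ζ²)) = 28.2%.

28.2%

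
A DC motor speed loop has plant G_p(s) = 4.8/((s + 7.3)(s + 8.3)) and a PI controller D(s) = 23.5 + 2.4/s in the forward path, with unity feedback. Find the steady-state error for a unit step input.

The open loop D(s)G_p(s) has a pole at the origin (type 1), so the static position error constant is infinite and e_ss = 1/(1+∞) = 0.

0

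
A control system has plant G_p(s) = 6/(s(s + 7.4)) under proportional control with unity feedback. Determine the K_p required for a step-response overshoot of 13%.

K_p = 7.69

From %OS = 100·exp(−πζ/√(1−ζ²)) = 13%, ζ = −ln(0.13)/√(π²+ln²(0.13)) = 0.5446.
Characteristic equation s² + 7.4s + 6K_p = 0 gives ζ = 7.4/(2√(6K_p)).
Setting ζ = 0.5446: √(6K_p) = 7.4/(2·0.5446) = 6.793, so K_p = 46.15/6 = 7.69.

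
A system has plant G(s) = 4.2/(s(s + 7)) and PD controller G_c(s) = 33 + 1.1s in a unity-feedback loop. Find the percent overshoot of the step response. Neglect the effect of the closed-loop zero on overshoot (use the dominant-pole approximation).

16.8%

Forward path: (33 + 1.1s)·4.2/(s(s+7)). The closed-loop characteristic equation is s² + (7 + 4.2·1.1)s + 4.2·33 = 0.
That is s² + 11.62s + 138.6 = 0, so ω_n = 11.77 rad/s and ζ = 11.62/(2·11.77) = 0.4935.
%OS = 100·exp(−πζ/√(1−ζ²)) = 16.8%.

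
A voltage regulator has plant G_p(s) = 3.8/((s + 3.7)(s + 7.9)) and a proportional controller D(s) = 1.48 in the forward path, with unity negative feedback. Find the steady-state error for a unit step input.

The loop is type 0. Static position error constant K_pos = D(0)·G_p(0) = 1.48·0.13 = 0.1924.
Steady-state error to a unit step: e_ss = 1/(1+K_pos) = 1/1.192 = 0.839.

0.839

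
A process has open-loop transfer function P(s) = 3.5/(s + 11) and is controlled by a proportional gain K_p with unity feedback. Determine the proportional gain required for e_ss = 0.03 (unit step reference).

The loop is type 0, so e_ss(step) = 1/(1 + K_pos) with K_pos = K_p·P(0).
P(0) = 0.3182. Require 1/(1 + K_p·0.3182) = 0.03, so 1 + 0.3182·K_p = 33.33.
K_p = (33.33 − 1)/0.3182 = 102.

K_p = 102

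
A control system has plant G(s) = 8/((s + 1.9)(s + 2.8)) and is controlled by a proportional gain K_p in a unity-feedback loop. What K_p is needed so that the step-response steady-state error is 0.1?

Steady-state error for a unit step on this type-0 loop is 1/(1 + K_p·G(0)).
G(0) = 1.504. Require 1/(1 + K_p·1.504) = 0.1, so 1 + 1.504·K_p = 10.
K_p = (10 − 1)/1.504 = 5.98.

K_p = 5.98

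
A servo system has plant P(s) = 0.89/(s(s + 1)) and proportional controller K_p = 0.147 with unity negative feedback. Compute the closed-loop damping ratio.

The closed-loop denominator is s(s+1) + 0.147·0.89 = s² + 1s + 0.1308.
So ω_n² = 0.1308 ⇒ ω_n = 0.3617 rad/s, and ζ = 1/(2ω_n) = 1.38.

ζ = 1.38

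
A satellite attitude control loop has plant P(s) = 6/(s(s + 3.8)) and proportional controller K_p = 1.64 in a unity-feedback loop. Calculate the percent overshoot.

The closed-loop denominator s² + 3.8s + 9.84 gives ω_n = √9.84 = 3.137 and ζ = 3.8/(2ω_n) = 0.6057.
%OS = 100·exp(−πζ/√(1−ζ²)) = 100·exp(−π·0.6057/√0.6331) = 9.15%.

9.15%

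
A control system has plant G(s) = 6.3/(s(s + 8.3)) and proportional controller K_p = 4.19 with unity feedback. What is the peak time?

Closed-loop characteristic equation: s² + 8.3s + 26.4 = 0, so ω_n = 5.138 rad/s and ζ = 8.3/(2·5.138) = 0.8077.
Damped frequency ω_d = ω_n√(1−ζ²) = 3.029 rad/s, so peak time T_p = π/ω_d = 1.04 s.

T_p = 1.04 s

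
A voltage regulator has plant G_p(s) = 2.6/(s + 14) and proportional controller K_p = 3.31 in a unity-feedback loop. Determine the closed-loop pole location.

s = -22.61

Closed-loop transfer function: T(s) = K_p·G_p(s)/(1 + K_p·G_p(s)) = 8.606/(s + 14 + 8.606) = 8.606/(s + 22.61).
The closed-loop pole is at s = −22.61.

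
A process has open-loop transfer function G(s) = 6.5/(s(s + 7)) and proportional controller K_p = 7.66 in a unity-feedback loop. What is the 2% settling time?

From 1 + K_pG(s) = 0: s² + 7s + 49.79 = 0 ⇒ ω_n = 7.056, ζ = 0.496.
2% settling time T_s ≈ 4/(ζω_n) = 4/3.5 = 1.14 s.

T_s ≈ 1.14 s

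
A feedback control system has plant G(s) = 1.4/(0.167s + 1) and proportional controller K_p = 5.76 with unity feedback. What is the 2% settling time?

T_s ≈ 0.0737 s

Closed loop: T(s) = K_p·G/(1+K_p·G) = 8.064/(0.167s + 1 + 8.064), with pole at s = −(1 + 8.064)/0.167 = −54.28.
τ = 1/54.28 = 0.01842 s, so 2% settling time ≈ 4τ = 0.0737 s.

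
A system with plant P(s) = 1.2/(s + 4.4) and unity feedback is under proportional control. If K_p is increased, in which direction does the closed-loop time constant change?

Closed-loop pole is at s = −(4.4+K_p·1.2); larger K_p moves it further left, so τ = 1/(4.4+K_p·1.2) decreases.

decrease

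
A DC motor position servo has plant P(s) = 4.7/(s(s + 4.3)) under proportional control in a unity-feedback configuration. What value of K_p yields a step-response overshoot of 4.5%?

From %OS = 100·exp(−πζ/√(1−ζ²)) = 4.5%, ζ = −ln(0.045)/√(π²+ln²(0.045)) = 0.7025.
Characteristic equation s² + 4.3s + 4.7K_p = 0 gives ζ = 4.3/(2√(4.7K_p)).
Setting ζ = 0.7025: √(4.7K_p) = 4.3/(2·0.7025) = 3.06, so K_p = 9.367/4.7 = 1.99.

K_p = 1.99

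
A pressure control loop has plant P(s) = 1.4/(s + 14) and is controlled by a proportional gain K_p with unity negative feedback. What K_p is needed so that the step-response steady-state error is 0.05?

K_p = 190

The loop is type 0, so e_ss(step) = 1/(1 + K_pos) with K_pos = K_p·P(0).
P(0) = 0.1. Require 1/(1 + K_p·0.1) = 0.05, so 1 + 0.1·K_p = 20.
K_p = (20 − 1)/0.1 = 190.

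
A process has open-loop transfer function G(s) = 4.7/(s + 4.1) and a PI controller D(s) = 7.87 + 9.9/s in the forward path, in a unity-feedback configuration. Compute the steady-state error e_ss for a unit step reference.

The open loop D(s)G(s) has a pole at the origin (type 1), so the static position error constant is infinite and e_ss = 1/(1+∞) = 0.

0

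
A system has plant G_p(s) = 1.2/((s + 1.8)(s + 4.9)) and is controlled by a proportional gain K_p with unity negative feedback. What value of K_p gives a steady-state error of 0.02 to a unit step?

Steady-state error for a unit step on this type-0 loop is 1/(1 + K_p·G_p(0)).
G_p(0) = 0.1361. Require 1/(1 + K_p·0.1361) = 0.02, so 1 + 0.1361·K_p = 50.
K_p = (50 − 1)/0.1361 = 360.

K_p = 360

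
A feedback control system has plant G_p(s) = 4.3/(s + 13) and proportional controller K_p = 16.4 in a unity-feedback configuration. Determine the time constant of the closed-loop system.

τ = 0.012 s

Closed-loop transfer function: T(s) = K_p·G_p(s)/(1 + K_p·G_p(s)) = 70.52/(s + 13 + 70.52) = 70.52/(s + 83.52).
Time constant τ = 1/83.52 = 0.012 s.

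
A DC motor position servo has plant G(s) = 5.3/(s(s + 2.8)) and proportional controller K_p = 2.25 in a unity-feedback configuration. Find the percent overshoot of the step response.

From 1 + K_pG(s) = 0: s² + 2.8s + 11.92 = 0 ⇒ ω_n = 3.453, ζ = 0.4054.
%OS = 100·exp(−πζ/√(1−ζ²)) = 100·exp(−π·0.4054/√0.8356) = 24.8%.

24.8%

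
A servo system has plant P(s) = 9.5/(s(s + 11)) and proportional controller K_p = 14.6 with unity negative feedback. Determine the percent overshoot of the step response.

From 1 + K_pP(s) = 0: s² + 11s + 138.7 = 0 ⇒ ω_n = 11.78, ζ = 0.467.
%OS = 100·exp(−πζ/√(1−ζ²)) = 100·exp(−π·0.467/√0.7819) = 19%.

19%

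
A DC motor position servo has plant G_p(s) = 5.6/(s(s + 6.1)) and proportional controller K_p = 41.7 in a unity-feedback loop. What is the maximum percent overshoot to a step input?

52.7%

Closed-loop characteristic equation: s² + 6.1s + 233.5 = 0, so ω_n = 15.28 rad/s and ζ = 6.1/(2·15.28) = 0.1996.
%OS = 100·exp(−πζ/√(1−ζ²)) = 100·exp(−π·0.1996/√0.9602) = 52.7%.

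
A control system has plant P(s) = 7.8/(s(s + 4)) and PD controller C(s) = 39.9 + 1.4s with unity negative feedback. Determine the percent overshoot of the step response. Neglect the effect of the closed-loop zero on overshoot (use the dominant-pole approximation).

Forward path: (39.9 + 1.4s)·7.8/(s(s+4)). The closed-loop characteristic equation is s² + (4 + 7.8·1.4)s + 7.8·39.9 = 0.
That is s² + 14.92s + 311.2 = 0, so ω_n = 17.64 rad/s and ζ = 14.92/(2·17.64) = 0.4229.
%OS = 100·exp(−πζ/√(1−ζ²)) = 23.1%.

23.1%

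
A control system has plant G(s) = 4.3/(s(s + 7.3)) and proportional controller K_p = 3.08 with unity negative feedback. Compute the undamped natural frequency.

1 + K_p·G(s) = 0 gives s² + 7.3s + 13.24 = 0.
So ω_n² = 13.24 ⇒ ω_n = 3.639 rad/s, and ζ = 7.3/(2ω_n) = 1.

ω_n = 3.64 rad/s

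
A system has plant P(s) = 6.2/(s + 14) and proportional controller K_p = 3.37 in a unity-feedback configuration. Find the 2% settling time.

Closed-loop transfer function: T(s) = K_p·P(s)/(1 + K_p·P(s)) = 20.89/(s + 14 + 20.89) = 20.89/(s + 34.89).
Time constant τ = 1/34.89 = 0.02866 s, so the 2% settling time is about 4τ = 0.115 s.

T_s ≈ 0.115 s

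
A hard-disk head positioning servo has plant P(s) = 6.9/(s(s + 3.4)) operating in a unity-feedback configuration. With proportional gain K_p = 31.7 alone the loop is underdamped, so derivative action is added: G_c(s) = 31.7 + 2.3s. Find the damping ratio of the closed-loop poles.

ζ = 0.651

Forward path: (31.7 + 2.3s)·6.9/(s(s+3.4)). The closed-loop characteristic equation is s² + (3.4 + 6.9·2.3)s + 6.9·31.7 = 0.
That is s² + 19.27s + 218.7 = 0, so ω_n = 14.79 rad/s and ζ = 19.27/(2·14.79) = 0.6515.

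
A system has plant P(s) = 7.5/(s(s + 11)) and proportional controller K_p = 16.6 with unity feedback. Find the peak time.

T_p = 0.324 s

The closed-loop denominator s² + 11s + 124.5 gives ω_n = √124.5 = 11.16 and ζ = 11/(2ω_n) = 0.4929.
Damped frequency ω_d = ω_n√(1−ζ²) = 9.708 rad/s, so peak time T_p = π/ω_d = 0.324 s.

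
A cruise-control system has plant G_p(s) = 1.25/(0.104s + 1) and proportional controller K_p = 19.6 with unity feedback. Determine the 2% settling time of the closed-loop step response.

T_s ≈ 0.0163 s

Closed loop: T(s) = K_p·G_p/(1+K_p·G_p) = 24.5/(0.104s + 1 + 24.5), with pole at s = −(1 + 24.5)/0.104 = −245.2.
τ = 1/245.2 = 0.004078 s, so 2% settling time ≈ 4τ = 0.0163 s.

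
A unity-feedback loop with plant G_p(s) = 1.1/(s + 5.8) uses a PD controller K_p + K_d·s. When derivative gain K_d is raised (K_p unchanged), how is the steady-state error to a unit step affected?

K_d affects only the transient (the s-coefficient); the DC loop gain, and hence e_ss, depends only on K_p.

unchanged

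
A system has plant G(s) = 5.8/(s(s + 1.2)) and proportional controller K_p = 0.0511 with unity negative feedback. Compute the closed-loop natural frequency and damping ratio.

1 + K_p·G(s) = 0 gives s² + 1.2s + 0.2964 = 0.
So ω_n² = 0.2964 ⇒ ω_n = 0.5444 rad/s, and ζ = 1.2/(2ω_n) = 1.1.

ω_n = 0.544 rad/s, ζ = 1.1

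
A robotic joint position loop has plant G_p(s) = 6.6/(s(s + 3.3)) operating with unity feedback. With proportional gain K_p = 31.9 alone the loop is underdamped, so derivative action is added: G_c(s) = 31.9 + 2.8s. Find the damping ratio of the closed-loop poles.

ζ = 0.751

Forward path: (31.9 + 2.8s)·6.6/(s(s+3.3)). The closed-loop characteristic equation is s² + (3.3 + 6.6·2.8)s + 6.6·31.9 = 0.
That is s² + 21.78s + 210.5 = 0, so ω_n = 14.51 rad/s and ζ = 21.78/(2·14.51) = 0.7505.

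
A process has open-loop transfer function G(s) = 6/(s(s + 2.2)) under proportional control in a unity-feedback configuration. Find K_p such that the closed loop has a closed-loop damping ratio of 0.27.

K_p = 2.77

Closed-loop characteristic equation: s² + 2.2s + K_p·6 = 0.
So ω_n = √(6K_p) and 2ζω_n = 2.2, giving ζ = 2.2/(2√(6K_p)).
Setting ζ = 0.27: √(6K_p) = 2.2/(2·0.27) = 4.074, so K_p = 16.6/6 = 2.77.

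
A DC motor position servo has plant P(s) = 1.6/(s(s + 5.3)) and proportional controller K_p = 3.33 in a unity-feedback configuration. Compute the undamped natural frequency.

ω_n = 2.31 rad/s

1 + K_p·P(s) = 0 gives s² + 5.3s + 5.328 = 0.
So ω_n² = 5.328 ⇒ ω_n = 2.308 rad/s, and ζ = 5.3/(2ω_n) = 1.15.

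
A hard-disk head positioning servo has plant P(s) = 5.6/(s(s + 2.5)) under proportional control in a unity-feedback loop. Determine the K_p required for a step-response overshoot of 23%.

K_p = 1.55

From %OS = 100·exp(−πζ/√(1−ζ²)) = 23%, ζ = −ln(0.23)/√(π²+ln²(0.23)) = 0.4237.
Characteristic equation s² + 2.5s + 5.6K_p = 0 gives ζ = 2.5/(2√(5.6K_p)).
Setting ζ = 0.4237: √(5.6K_p) = 2.5/(2·0.4237) = 2.95, so K_p = 8.702/5.6 = 1.55.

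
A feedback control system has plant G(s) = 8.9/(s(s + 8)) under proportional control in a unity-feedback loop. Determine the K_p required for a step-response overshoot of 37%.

From %OS = 100·exp(−πζ/√(1−ζ²)) = 37%, ζ = −ln(0.37)/√(π²+ln²(0.37)) = 0.3017.
Characteristic equation s² + 8s + 8.9K_p = 0 gives ζ = 8/(2√(8.9K_p)).
Setting ζ = 0.3017: √(8.9K_p) = 8/(2·0.3017) = 13.26, so K_p = 175.7/8.9 = 19.7.

K_p = 19.7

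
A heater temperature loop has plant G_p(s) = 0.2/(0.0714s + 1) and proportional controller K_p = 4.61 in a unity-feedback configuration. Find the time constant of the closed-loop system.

Closed loop: T(s) = K_p·G_p/(1+K_p·G_p) = 0.922/(0.0714s + 1 + 0.922), with pole at s = −(1 + 0.922)/0.0714 = −26.92.
Closed-loop time constant τ = 1/26.92 = 0.0371 s.

τ = 0.0371 s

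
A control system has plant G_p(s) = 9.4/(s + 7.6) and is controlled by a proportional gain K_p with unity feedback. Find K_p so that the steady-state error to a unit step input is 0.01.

The loop is type 0, so e_ss(step) = 1/(1 + K_pos) with K_pos = K_p·G_p(0).
G_p(0) = 1.237. Require 1/(1 + K_p·1.237) = 0.01, so 1 + 1.237·K_p = 100.
K_p = (100 − 1)/1.237 = 80.

K_p = 80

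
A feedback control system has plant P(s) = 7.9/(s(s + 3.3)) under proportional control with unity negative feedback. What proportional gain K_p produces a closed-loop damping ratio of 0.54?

K_p = 1.18

Closed-loop characteristic equation: s² + 3.3s + K_p·7.9 = 0.
So ω_n = √(7.9K_p) and 2ζω_n = 3.3, giving ζ = 3.3/(2√(7.9K_p)).
Setting ζ = 0.54: √(7.9K_p) = 3.3/(2·0.54) = 3.056, so K_p = 9.336/7.9 = 1.18.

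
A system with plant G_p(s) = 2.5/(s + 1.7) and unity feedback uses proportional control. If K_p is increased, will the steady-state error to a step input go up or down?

decrease

e_ss = 1/(1 + K_p·G_p(0)); a larger K_p raises the denominator, so e_ss decreases.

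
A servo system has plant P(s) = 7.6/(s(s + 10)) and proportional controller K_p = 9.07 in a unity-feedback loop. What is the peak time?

T_p = 0.474 s

Closed-loop characteristic equation: s² + 10s + 68.93 = 0, so ω_n = 8.303 rad/s and ζ = 10/(2·8.303) = 0.6022.
Damped frequency ω_d = ω_n√(1−ζ²) = 6.628 rad/s, so peak time T_p = π/ω_d = 0.474 s.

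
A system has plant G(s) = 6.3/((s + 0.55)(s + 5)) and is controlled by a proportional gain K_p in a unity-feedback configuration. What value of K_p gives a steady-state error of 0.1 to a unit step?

K_p = 3.93

For a type-0 loop with proportional control, e_ss = 1/(1 + K_p·G(0)).
G(0) = 2.291. Require 1/(1 + K_p·2.291) = 0.1, so 1 + 2.291·K_p = 10.
K_p = (10 − 1)/2.291 = 3.93.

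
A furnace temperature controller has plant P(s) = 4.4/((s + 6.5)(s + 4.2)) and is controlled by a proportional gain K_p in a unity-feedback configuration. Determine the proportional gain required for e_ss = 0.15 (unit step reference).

K_p = 35.2

Steady-state error for a unit step on this type-0 loop is 1/(1 + K_p·P(0)).
P(0) = 0.1612. Require 1/(1 + K_p·0.1612) = 0.15, so 1 + 0.1612·K_p = 6.667.
K_p = (6.667 − 1)/0.1612 = 35.2.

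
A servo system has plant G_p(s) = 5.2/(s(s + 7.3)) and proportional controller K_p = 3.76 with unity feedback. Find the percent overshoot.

1.01%

Closed-loop characteristic equation: s² + 7.3s + 19.55 = 0, so ω_n = 4.422 rad/s and ζ = 7.3/(2·4.422) = 0.8255.
%OS = 100·exp(−πζ/√(1−ζ²)) = 100·exp(−π·0.8255/√0.3186) = 1.01%.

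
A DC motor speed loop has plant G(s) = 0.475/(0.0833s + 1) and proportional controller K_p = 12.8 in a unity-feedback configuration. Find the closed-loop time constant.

τ = 0.0118 s

Closed loop: T(s) = K_p·G/(1+K_p·G) = 6.08/(0.0833s + 1 + 6.08), with pole at s = −(1 + 6.08)/0.0833 = −84.99.
Closed-loop time constant τ = 1/84.99 = 0.0118 s.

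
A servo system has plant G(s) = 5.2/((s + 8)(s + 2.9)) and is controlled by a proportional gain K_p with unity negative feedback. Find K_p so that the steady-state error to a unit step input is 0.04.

The loop is type 0, so e_ss(step) = 1/(1 + K_pos) with K_pos = K_p·G(0).
G(0) = 0.2241. Require 1/(1 + K_p·0.2241) = 0.04, so 1 + 0.2241·K_p = 25.
K_p = (25 − 1)/0.2241 = 107.

K_p = 107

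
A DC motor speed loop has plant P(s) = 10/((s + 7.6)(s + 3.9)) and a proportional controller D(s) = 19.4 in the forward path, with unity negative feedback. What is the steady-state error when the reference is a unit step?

0.133

The loop is type 0. Static position error constant K_pos = D(0)·P(0) = 19.4·0.3374 = 6.545.
Steady-state error to a unit step: e_ss = 1/(1+K_pos) = 1/7.545 = 0.133.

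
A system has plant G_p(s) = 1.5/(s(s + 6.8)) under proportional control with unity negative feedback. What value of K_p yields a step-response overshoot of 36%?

From %OS = 100·exp(−πζ/√(1−ζ²)) = 36%, ζ = −ln(0.36)/√(π²+ln²(0.36)) = 0.3093.
Characteristic equation s² + 6.8s + 1.5K_p = 0 gives ζ = 6.8/(2√(1.5K_p)).
Setting ζ = 0.3093: √(1.5K_p) = 6.8/(2·0.3093) = 10.99, so K_p = 120.9/1.5 = 80.6.

K_p = 80.6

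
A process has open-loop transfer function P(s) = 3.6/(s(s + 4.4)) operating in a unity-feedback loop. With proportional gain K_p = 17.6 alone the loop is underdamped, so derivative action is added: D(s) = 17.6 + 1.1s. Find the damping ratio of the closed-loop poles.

Forward path: (17.6 + 1.1s)·3.6/(s(s+4.4)). The closed-loop characteristic equation is s² + (4.4 + 3.6·1.1)s + 3.6·17.6 = 0.
That is s² + 8.36s + 63.36 = 0, so ω_n = 7.96 rad/s and ζ = 8.36/(2·7.96) = 0.5251.

ζ = 0.525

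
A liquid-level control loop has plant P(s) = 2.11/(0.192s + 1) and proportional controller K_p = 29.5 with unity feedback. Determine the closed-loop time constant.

τ = 0.00304 s

Closed loop: T(s) = K_p·P/(1+K_p·P) = 62.24/(0.192s + 1 + 62.24), with pole at s = −(1 + 62.24)/0.192 = −329.4.
Closed-loop time constant τ = 1/329.4 = 0.00304 s.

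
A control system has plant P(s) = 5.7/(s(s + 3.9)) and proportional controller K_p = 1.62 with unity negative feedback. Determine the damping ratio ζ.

ζ = 0.642

With unity feedback the closed-loop characteristic equation is s² + 3.9s + 1.62·5.7 = s² + 3.9s + 9.234 = 0.
Matching s² + 2ζω_n s + ω_n²: ω_n = √9.234 = 3.039 rad/s and 2ζω_n = 3.9, so ζ = 3.9/(2·3.039) = 0.642.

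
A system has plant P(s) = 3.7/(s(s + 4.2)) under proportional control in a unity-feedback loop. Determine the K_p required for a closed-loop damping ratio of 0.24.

Closed-loop characteristic equation: s² + 4.2s + K_p·3.7 = 0.
So ω_n = √(3.7K_p) and 2ζω_n = 4.2, giving ζ = 4.2/(2√(3.7K_p)).
Setting ζ = 0.24: √(3.7K_p) = 4.2/(2·0.24) = 8.75, so K_p = 76.56/3.7 = 20.7.

K_p = 20.7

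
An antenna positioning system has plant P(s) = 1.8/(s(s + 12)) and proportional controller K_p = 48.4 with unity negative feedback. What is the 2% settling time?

T_s ≈ 0.667 s

Closed-loop characteristic equation: s² + 12s + 87.12 = 0, so ω_n = 9.334 rad/s and ζ = 12/(2·9.334) = 0.6428.
2% settling time T_s ≈ 4/(ζω_n) = 4/6 = 0.667 s.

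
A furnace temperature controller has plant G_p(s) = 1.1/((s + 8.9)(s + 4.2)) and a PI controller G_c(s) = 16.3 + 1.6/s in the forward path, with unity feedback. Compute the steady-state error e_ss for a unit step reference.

0

The open loop G_c(s)G_p(s) has a pole at the origin (type 1), so the static position error constant is infinite and e_ss = 1/(1+∞) = 0.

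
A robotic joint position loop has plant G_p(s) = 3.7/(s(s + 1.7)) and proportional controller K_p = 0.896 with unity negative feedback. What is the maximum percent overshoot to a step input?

From 1 + K_pG_p(s) = 0: s² + 1.7s + 3.315 = 0 ⇒ ω_n = 1.821, ζ = 0.4668.
%OS = 100·exp(−πζ/√(1−ζ²)) = 100·exp(−π·0.4668/√0.7821) = 19%.

19%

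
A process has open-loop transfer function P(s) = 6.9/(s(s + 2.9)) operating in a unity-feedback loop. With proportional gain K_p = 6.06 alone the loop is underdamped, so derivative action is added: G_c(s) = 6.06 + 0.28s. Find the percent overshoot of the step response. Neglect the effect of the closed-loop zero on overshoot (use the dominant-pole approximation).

28.2%

Forward path: (6.06 + 0.28s)·6.9/(s(s+2.9)). The closed-loop characteristic equation is s² + (2.9 + 6.9·0.28)s + 6.9·6.06 = 0.
That is s² + 4.832s + 41.81 = 0, so ω_n = 6.466 rad/s and ζ = 4.832/(2·6.466) = 0.3736.
%OS = 100·exp(−πζ/√(1−ζ²)) = 28.2%.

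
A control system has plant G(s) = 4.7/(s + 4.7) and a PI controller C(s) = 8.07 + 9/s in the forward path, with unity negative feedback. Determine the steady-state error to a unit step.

The open loop C(s)G(s) has a pole at the origin (type 1), so the static position error constant is infinite and e_ss = 1/(1+∞) = 0.

0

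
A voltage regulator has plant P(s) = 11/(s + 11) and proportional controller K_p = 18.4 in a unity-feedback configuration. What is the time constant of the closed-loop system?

τ = 0.00469 s

Closed-loop transfer function: T(s) = K_p·P(s)/(1 + K_p·P(s)) = 202.4/(s + 11 + 202.4) = 202.4/(s + 213.4).
Time constant τ = 1/213.4 = 0.00469 s.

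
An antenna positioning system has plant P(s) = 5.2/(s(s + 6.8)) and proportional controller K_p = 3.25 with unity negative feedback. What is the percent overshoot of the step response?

Closed-loop characteristic equation: s² + 6.8s + 16.9 = 0, so ω_n = 4.111 rad/s and ζ = 6.8/(2·4.111) = 0.8271.
%OS = 100·exp(−πζ/√(1−ζ²)) = 100·exp(−π·0.8271/√0.316) = 0.983%.

0.983%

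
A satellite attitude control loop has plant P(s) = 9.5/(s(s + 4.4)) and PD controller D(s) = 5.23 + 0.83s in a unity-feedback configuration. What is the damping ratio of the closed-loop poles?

ζ = 0.871

Forward path: (5.23 + 0.83s)·9.5/(s(s+4.4)). The closed-loop characteristic equation is s² + (4.4 + 9.5·0.83)s + 9.5·5.23 = 0.
That is s² + 12.29s + 49.69 = 0, so ω_n = 7.049 rad/s and ζ = 12.29/(2·7.049) = 0.8714.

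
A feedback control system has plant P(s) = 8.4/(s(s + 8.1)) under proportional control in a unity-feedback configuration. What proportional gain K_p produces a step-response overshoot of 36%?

From %OS = 100·exp(−πζ/√(1−ζ²)) = 36%, ζ = −ln(0.36)/√(π²+ln²(0.36)) = 0.3093.
Characteristic equation s² + 8.1s + 8.4K_p = 0 gives ζ = 8.1/(2√(8.4K_p)).
Setting ζ = 0.3093: √(8.4K_p) = 8.1/(2·0.3093) = 13.1, so K_p = 171.5/8.4 = 20.4.

K_p = 20.4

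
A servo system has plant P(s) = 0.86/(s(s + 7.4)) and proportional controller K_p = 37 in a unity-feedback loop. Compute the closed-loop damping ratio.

1 + K_p·P(s) = 0 gives s² + 7.4s + 31.82 = 0.
Matching s² + 2ζω_n s + ω_n²: ω_n = √31.82 = 5.641 rad/s and 2ζω_n = 7.4, so ζ = 7.4/(2·5.641) = 0.656.

ζ = 0.656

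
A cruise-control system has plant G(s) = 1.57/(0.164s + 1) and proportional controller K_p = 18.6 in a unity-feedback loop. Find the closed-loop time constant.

τ = 0.00543 s

Closed loop: T(s) = K_p·G/(1+K_p·G) = 29.2/(0.164s + 1 + 29.2), with pole at s = −(1 + 29.2)/0.164 = −184.2.
Closed-loop time constant τ = 1/184.2 = 0.00543 s.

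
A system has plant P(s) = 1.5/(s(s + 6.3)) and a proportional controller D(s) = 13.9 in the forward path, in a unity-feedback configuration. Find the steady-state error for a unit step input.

The open loop D(s)P(s) has a pole at the origin (type 1), so the static position error constant is infinite and e_ss = 1/(1+∞) = 0.

0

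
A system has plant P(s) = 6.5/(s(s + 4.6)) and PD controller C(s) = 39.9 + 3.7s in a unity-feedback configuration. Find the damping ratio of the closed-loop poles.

ζ = 0.89

Forward path: (39.9 + 3.7s)·6.5/(s(s+4.6)). The closed-loop characteristic equation is s² + (4.6 + 6.5·3.7)s + 6.5·39.9 = 0.
That is s² + 28.65s + 259.3 = 0, so ω_n = 16.1 rad/s and ζ = 28.65/(2·16.1) = 0.8895.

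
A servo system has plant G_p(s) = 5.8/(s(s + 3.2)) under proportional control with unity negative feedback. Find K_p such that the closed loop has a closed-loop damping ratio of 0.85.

K_p = 0.611

Closed-loop characteristic equation: s² + 3.2s + K_p·5.8 = 0.
So ω_n = √(5.8K_p) and 2ζω_n = 3.2, giving ζ = 3.2/(2√(5.8K_p)).
Setting ζ = 0.85: √(5.8K_p) = 3.2/(2·0.85) = 1.882, so K_p = 3.543/5.8 = 0.611.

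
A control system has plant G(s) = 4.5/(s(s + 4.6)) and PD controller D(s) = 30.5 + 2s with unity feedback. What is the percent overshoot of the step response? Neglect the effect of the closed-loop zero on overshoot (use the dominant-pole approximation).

10.7%

Forward path: (30.5 + 2s)·4.5/(s(s+4.6)). The closed-loop characteristic equation is s² + (4.6 + 4.5·2)s + 4.5·30.5 = 0.
That is s² + 13.6s + 137.2 = 0, so ω_n = 11.72 rad/s and ζ = 13.6/(2·11.72) = 0.5804.
%OS = 100·exp(−πζ/√(1−ζ²)) = 10.7%.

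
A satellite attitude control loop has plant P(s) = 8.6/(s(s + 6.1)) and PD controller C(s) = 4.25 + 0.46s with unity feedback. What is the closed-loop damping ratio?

Forward path: (4.25 + 0.46s)·8.6/(s(s+6.1)). The closed-loop characteristic equation is s² + (6.1 + 8.6·0.46)s + 8.6·4.25 = 0.
That is s² + 10.06s + 36.55 = 0, so ω_n = 6.046 rad/s and ζ = 10.06/(2·6.046) = 0.8317.

ζ = 0.832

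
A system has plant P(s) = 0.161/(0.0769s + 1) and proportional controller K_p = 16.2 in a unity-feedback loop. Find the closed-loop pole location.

Closed loop: T(s) = K_p·P/(1+K_p·P) = 2.608/(0.0769s + 1 + 2.608), with pole at s = −(1 + 2.608)/0.0769 = −46.92.

s = -46.92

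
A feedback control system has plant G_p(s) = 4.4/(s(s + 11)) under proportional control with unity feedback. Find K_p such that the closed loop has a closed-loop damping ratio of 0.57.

Closed-loop characteristic equation: s² + 11s + K_p·4.4 = 0.
So ω_n = √(4.4K_p) and 2ζω_n = 11, giving ζ = 11/(2√(4.4K_p)).
Setting ζ = 0.57: √(4.4K_p) = 11/(2·0.57) = 9.649, so K_p = 93.11/4.4 = 21.2.

K_p = 21.2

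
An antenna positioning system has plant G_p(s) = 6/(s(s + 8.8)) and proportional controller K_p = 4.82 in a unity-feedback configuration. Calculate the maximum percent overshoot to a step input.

1.14%

Closed-loop characteristic equation: s² + 8.8s + 28.92 = 0, so ω_n = 5.378 rad/s and ζ = 8.8/(2·5.378) = 0.8182.
%OS = 100·exp(−πζ/√(1−ζ²)) = 100·exp(−π·0.8182/√0.3306) = 1.14%.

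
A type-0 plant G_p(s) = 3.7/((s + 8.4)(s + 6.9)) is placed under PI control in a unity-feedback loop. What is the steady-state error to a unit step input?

0

The PI controller's integrator makes the forward path type 1, so e_ss to a step is zero.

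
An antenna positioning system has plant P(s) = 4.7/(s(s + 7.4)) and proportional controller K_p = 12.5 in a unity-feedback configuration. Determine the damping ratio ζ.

ζ = 0.483

1 + K_p·P(s) = 0 gives s² + 7.4s + 58.75 = 0.
Matching s² + 2ζω_n s + ω_n²: ω_n = √58.75 = 7.665 rad/s and 2ζω_n = 7.4, so ζ = 7.4/(2·7.665) = 0.483.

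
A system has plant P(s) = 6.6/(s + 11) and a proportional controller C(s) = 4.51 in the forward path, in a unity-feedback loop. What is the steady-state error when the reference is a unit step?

The loop is type 0. Static position error constant K_pos = C(0)·P(0) = 4.51·0.6 = 2.706.
Steady-state error to a unit step: e_ss = 1/(1+K_pos) = 1/3.706 = 0.27.

0.27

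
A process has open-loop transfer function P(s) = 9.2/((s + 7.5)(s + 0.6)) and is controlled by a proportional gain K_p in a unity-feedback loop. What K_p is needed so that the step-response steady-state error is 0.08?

K_p = 5.62

For a type-0 loop with proportional control, e_ss = 1/(1 + K_p·P(0)).
P(0) = 2.044. Require 1/(1 + K_p·2.044) = 0.08, so 1 + 2.044·K_p = 12.5.
K_p = (12.5 − 1)/2.044 = 5.62.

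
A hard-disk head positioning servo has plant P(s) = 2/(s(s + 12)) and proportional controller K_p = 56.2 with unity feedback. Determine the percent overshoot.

Closed-loop characteristic equation: s² + 12s + 112.4 = 0, so ω_n = 10.6 rad/s and ζ = 12/(2·10.6) = 0.5659.
%OS = 100·exp(−πζ/√(1−ζ²)) = 100·exp(−π·0.5659/√0.6797) = 11.6%.

11.6%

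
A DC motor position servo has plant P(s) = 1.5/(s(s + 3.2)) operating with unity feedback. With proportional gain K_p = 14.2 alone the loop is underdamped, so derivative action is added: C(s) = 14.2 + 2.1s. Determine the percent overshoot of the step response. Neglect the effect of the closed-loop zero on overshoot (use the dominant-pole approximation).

Forward path: (14.2 + 2.1s)·1.5/(s(s+3.2)). The closed-loop characteristic equation is s² + (3.2 + 1.5·2.1)s + 1.5·14.2 = 0.
That is s² + 6.35s + 21.3 = 0, so ω_n = 4.615 rad/s and ζ = 6.35/(2·4.615) = 0.6879.
%OS = 100·exp(−πζ/√(1−ζ²)) = 5.09%.

5.09%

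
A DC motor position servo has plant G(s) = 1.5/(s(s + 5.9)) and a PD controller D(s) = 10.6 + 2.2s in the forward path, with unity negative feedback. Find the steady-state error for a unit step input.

0

The open loop D(s)G(s) has a pole at the origin (type 1), so the static position error constant is infinite and e_ss = 1/(1+∞) = 0.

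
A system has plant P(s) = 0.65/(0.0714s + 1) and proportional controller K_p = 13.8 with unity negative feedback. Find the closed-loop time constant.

Closed loop: T(s) = K_p·P/(1+K_p·P) = 8.97/(0.0714s + 1 + 8.97), with pole at s = −(1 + 8.97)/0.0714 = −139.6.
Closed-loop time constant τ = 1/139.6 = 0.00716 s.

τ = 0.00716 s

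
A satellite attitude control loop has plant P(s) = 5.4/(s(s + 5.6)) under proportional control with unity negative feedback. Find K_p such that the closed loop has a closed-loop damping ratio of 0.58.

K_p = 4.32

Closed-loop characteristic equation: s² + 5.6s + K_p·5.4 = 0.
So ω_n = √(5.4K_p) and 2ζω_n = 5.6, giving ζ = 5.6/(2√(5.4K_p)).
Setting ζ = 0.58: √(5.4K_p) = 5.6/(2·0.58) = 4.828, so K_p = 23.31/5.4 = 4.32.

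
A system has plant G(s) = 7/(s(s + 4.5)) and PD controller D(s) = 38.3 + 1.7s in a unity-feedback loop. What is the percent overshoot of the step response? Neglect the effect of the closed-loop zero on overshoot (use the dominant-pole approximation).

Forward path: (38.3 + 1.7s)·7/(s(s+4.5)). The closed-loop characteristic equation is s² + (4.5 + 7·1.7)s + 7·38.3 = 0.
That is s² + 16.4s + 268.1 = 0, so ω_n = 16.37 rad/s and ζ = 16.4/(2·16.37) = 0.5008.
%OS = 100·exp(−πζ/√(1−ζ²)) = 16.2%.

16.2%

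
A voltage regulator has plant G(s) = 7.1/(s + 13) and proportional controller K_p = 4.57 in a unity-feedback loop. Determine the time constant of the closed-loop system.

Closed-loop transfer function: T(s) = K_p·G(s)/(1 + K_p·G(s)) = 32.45/(s + 13 + 32.45) = 32.45/(s + 45.45).
Time constant τ = 1/45.45 = 0.022 s.

τ = 0.022 s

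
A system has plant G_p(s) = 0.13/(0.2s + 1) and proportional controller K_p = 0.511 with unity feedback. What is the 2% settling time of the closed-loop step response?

T_s ≈ 0.75 s

Closed loop: T(s) = K_p·G_p/(1+K_p·G_p) = 0.06643/(0.2s + 1 + 0.06643), with pole at s = −(1 + 0.06643)/0.2 = −5.332.
τ = 1/5.332 = 0.1875 s, so 2% settling time ≈ 4τ = 0.75 s.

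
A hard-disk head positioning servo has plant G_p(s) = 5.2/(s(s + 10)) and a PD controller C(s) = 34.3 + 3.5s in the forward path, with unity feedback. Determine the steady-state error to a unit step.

0

The open loop C(s)G_p(s) has a pole at the origin (type 1), so the static position error constant is infinite and e_ss = 1/(1+∞) = 0.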